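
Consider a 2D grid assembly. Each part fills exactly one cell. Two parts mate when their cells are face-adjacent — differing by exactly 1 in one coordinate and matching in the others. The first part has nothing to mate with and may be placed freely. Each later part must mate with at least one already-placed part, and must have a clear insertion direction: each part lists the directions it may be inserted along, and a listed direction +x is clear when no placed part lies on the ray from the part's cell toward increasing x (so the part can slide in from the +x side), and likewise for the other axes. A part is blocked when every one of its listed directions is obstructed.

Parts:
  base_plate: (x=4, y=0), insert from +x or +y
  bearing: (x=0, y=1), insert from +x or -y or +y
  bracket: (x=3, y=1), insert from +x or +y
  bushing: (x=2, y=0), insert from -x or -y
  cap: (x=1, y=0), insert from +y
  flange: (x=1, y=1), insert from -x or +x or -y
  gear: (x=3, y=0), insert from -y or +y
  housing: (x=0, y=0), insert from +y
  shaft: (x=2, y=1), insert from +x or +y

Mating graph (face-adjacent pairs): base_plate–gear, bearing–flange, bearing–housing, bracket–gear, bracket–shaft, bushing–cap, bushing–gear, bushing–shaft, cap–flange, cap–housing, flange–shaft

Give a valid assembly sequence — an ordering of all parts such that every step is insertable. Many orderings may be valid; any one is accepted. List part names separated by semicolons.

1. housing@(0, 0) [+y clear] — {housing}
2. cap@(1, 0) [+y clear] — {cap, housing}
3. flange@(1, 1) [-x clear] — {cap, flange, housing}
4. bushing@(2, 0) [-y clear] — {bushing, cap, flange, housing}
5. gear@(3, 0) [-y clear] — {bushing, cap, flange, gear, housing}
6. bracket@(3, 1) [+x clear] — {bracket, bushing, cap, flange, gear, housing}
7. base_plate@(4, 0) [+x clear] — {base_plate, bracket, bushing, cap, flange, gear, housing}
8. shaft@(2, 1) [+y clear] — {base_plate, bracket, bushing, cap, flange, gear, housing, shaft}
9. bearing@(0, 1) [+y clear] — {base_plate, bearing, bracket, bushing, cap, flange, gear, housing, shaft}

housing; cap; flange; bushing; gear; bracket; base_plate; shaft; bearing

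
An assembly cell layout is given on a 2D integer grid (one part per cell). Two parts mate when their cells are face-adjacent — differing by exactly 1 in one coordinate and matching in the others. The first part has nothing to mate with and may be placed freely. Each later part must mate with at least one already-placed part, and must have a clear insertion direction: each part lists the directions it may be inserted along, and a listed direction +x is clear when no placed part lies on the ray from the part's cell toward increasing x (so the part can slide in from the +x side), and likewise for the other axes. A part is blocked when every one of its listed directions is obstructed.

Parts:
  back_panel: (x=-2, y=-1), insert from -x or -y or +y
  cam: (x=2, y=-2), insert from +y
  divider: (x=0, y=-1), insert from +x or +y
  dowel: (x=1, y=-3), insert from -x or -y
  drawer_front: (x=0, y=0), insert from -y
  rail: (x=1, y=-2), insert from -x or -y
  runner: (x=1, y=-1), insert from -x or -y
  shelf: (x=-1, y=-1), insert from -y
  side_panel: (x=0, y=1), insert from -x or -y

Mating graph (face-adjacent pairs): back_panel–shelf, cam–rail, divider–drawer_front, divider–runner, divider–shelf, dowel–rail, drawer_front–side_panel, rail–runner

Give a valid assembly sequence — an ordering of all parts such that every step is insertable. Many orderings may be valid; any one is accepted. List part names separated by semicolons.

1. drawer_front@(0, 0) [-y clear] — {drawer_front}
2. divider@(0, -1) [+x clear] — {divider, drawer_front}
3. shelf@(-1, -1) [-y clear] — {divider, drawer_front, shelf}
4. back_panel@(-2, -1) [-x clear] — {back_panel, divider, drawer_front, shelf}
5. runner@(1, -1) [-y clear] — {back_panel, divider, drawer_front, runner, shelf}
6. rail@(1, -2) [-x clear] — {back_panel, divider, drawer_front, rail, runner, shelf}
7. dowel@(1, -3) [-x clear] — {back_panel, divider, dowel, drawer_front, rail, runner, shelf}
8. cam@(2, -2) [+y clear] — {back_panel, cam, divider, dowel, drawer_front, rail, runner, shelf}
9. side_panel@(0, 1) [-x clear] — {back_panel, cam, divider, dowel, drawer_front, rail, runner, shelf, side_panel}

drawer_front; divider; shelf; back_panel; runner; rail; dowel; cam; side_panel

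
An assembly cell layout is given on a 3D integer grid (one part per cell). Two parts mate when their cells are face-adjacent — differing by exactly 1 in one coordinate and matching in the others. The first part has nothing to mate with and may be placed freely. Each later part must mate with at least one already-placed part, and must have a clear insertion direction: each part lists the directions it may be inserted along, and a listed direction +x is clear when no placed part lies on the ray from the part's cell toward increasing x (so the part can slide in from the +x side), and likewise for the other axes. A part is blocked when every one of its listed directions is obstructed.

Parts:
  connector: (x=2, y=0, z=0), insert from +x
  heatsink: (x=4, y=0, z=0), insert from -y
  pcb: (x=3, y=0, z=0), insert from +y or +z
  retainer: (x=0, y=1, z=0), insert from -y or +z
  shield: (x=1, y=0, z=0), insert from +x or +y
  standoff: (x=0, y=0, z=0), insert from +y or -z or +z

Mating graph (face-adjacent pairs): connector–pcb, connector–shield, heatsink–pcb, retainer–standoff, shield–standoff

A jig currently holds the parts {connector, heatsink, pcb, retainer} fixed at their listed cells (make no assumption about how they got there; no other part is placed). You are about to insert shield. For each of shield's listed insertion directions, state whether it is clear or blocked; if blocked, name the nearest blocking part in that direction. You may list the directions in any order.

+x: blocked by connector; +y: clear

+x: nearest on ray is connector@(2, 0, 0) ⇒ blocked
+y: ray from shield(1, 0, 0) has no placed part ⇒ clear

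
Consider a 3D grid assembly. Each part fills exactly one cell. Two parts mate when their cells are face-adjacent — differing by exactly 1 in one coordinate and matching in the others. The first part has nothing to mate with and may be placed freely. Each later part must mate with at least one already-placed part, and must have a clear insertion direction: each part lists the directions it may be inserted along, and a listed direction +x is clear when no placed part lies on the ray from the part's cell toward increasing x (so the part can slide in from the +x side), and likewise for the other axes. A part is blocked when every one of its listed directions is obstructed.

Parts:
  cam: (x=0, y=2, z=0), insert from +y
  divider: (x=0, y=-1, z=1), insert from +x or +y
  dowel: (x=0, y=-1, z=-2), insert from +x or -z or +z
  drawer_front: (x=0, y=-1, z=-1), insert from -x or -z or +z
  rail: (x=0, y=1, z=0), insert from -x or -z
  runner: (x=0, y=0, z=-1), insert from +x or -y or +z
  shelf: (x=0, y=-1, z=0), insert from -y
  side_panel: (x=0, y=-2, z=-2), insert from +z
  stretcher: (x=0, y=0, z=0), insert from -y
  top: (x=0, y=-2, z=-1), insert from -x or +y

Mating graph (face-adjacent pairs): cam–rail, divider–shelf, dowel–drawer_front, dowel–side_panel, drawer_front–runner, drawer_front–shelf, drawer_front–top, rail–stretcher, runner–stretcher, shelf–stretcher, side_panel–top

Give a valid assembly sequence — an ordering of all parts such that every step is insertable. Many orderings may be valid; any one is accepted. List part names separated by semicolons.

1. rail@(0, 1, 0) [-x clear] — {rail}
2. stretcher@(0, 0, 0) [-y clear] — {rail, stretcher}
3. shelf@(0, -1, 0) [-y clear] — {rail, shelf, stretcher}
4. drawer_front@(0, -1, -1) [-x clear] — {drawer_front, rail, shelf, stretcher}
5. dowel@(0, -1, -2) [+x clear] — {dowel, drawer_front, rail, shelf, stretcher}
6. side_panel@(0, -2, -2) [+z clear] — {dowel, drawer_front, rail, shelf, side_panel, stretcher}
7. top@(0, -2, -1) [-x clear] — {dowel, drawer_front, rail, shelf, side_panel, stretcher, top}
8. divider@(0, -1, 1) [+x clear] — {divider, dowel, drawer_front, rail, shelf, side_panel, stretcher, top}
9. runner@(0, 0, -1) [+x clear] — {divider, dowel, drawer_front, rail, runner, shelf, side_panel, stretcher, top}
10. cam@(0, 2, 0) [+y clear] — {cam, divider, dowel, drawer_front, rail, runner, shelf, side_panel, stretcher, top}

rail; stretcher; shelf; drawer_front; dowel; side_panel; top; divider; runner; cam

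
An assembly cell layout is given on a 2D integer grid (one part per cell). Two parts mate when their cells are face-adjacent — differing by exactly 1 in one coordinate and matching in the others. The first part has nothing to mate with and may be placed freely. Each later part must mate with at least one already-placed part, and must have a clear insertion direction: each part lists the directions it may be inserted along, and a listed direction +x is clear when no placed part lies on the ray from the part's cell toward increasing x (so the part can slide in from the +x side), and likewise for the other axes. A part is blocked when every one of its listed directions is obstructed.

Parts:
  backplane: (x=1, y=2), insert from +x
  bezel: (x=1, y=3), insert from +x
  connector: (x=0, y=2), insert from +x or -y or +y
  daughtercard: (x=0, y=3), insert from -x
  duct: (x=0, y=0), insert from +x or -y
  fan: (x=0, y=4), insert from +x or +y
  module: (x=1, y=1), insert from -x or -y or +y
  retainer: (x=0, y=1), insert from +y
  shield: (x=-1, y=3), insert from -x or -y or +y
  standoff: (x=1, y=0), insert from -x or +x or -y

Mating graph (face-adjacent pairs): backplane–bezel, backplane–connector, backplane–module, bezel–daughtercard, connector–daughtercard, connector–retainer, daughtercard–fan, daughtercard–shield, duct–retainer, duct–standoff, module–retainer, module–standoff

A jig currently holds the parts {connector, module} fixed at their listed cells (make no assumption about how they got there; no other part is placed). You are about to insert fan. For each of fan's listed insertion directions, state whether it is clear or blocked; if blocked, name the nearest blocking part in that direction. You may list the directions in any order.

+x: ray from fan(0, 4) has no placed part ⇒ clear
+y: ray from fan(0, 4) has no placed part ⇒ clear

+x: clear; +y: clear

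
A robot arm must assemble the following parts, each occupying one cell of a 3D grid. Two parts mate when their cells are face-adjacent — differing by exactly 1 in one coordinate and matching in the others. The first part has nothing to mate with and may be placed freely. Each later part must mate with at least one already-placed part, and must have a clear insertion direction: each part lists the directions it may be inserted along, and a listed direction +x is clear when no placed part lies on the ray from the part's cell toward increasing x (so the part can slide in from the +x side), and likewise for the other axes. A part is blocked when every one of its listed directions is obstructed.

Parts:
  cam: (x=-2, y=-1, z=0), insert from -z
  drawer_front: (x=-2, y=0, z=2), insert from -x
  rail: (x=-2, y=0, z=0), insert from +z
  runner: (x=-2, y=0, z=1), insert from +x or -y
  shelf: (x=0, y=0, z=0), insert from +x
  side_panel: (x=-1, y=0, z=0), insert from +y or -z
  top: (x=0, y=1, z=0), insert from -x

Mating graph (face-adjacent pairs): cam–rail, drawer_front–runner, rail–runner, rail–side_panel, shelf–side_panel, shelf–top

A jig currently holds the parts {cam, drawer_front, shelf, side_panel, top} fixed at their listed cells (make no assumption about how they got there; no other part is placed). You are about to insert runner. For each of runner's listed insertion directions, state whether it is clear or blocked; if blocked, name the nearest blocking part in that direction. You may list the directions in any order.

+x: ray from runner(-2, 0, 1) has no placed part ⇒ clear
-y: ray from runner(-2, 0, 1) has no placed part ⇒ clear

+x: clear; -y: clear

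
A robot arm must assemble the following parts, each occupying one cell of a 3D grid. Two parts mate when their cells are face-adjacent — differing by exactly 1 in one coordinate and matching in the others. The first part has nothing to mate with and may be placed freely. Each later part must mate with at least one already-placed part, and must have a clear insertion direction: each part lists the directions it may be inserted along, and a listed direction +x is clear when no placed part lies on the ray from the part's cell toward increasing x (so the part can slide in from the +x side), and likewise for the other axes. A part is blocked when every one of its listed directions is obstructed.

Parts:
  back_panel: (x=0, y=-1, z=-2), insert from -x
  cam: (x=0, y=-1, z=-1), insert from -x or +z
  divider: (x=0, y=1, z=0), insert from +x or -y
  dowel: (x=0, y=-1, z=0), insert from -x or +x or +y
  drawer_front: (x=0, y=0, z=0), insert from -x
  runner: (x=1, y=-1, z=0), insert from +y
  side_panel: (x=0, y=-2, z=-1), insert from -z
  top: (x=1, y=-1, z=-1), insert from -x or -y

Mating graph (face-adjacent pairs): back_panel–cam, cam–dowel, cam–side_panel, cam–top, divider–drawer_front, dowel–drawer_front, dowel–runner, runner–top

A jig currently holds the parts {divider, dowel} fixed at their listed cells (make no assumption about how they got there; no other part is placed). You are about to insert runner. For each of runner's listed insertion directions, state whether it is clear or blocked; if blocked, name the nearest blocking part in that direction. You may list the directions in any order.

+y: clear

+y: ray from runner(1, -1, 0) has no placed part ⇒ clear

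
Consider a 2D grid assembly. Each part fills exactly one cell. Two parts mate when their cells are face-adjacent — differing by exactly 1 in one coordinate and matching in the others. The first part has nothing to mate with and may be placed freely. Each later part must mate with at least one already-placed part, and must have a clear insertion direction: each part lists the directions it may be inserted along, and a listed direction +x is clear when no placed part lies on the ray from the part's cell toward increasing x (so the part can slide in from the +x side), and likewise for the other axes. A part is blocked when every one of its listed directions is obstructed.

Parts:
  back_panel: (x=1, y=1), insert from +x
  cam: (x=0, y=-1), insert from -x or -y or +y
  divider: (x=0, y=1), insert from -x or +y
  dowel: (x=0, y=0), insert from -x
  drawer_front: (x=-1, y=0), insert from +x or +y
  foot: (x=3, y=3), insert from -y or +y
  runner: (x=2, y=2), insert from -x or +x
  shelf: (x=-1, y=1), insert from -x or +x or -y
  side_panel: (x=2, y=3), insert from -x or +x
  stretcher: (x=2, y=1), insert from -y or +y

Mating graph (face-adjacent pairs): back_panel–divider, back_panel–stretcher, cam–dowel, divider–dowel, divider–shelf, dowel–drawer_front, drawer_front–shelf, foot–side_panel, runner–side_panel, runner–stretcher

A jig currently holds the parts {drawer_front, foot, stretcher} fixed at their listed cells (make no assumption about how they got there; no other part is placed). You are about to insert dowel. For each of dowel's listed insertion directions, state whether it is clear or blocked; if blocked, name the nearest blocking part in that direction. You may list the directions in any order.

-x: nearest on ray is drawer_front@(-1, 0) ⇒ blocked

-x: blocked by drawer_front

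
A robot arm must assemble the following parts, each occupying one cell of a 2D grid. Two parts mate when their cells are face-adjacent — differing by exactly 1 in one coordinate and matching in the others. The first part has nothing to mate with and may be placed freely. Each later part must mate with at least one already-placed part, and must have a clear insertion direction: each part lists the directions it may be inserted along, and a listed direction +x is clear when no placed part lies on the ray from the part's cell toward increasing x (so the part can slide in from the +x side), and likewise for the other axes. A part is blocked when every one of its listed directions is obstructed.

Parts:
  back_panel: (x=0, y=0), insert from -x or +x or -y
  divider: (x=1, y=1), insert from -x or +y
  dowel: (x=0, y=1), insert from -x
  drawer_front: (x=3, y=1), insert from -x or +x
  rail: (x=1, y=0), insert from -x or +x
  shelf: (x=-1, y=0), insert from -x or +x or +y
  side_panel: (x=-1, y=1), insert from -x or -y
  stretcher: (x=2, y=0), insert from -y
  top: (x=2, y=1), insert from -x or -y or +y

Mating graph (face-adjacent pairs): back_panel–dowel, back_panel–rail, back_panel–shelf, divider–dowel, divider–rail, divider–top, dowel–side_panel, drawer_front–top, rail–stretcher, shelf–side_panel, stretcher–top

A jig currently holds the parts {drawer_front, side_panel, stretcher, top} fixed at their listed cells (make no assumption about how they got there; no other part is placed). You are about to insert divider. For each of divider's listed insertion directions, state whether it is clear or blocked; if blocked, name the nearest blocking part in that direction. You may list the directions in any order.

+y: clear; -x: blocked by side_panel

-x: nearest on ray is side_panel@(-1, 1) ⇒ blocked
+y: ray from divider(1, 1) has no placed part ⇒ clear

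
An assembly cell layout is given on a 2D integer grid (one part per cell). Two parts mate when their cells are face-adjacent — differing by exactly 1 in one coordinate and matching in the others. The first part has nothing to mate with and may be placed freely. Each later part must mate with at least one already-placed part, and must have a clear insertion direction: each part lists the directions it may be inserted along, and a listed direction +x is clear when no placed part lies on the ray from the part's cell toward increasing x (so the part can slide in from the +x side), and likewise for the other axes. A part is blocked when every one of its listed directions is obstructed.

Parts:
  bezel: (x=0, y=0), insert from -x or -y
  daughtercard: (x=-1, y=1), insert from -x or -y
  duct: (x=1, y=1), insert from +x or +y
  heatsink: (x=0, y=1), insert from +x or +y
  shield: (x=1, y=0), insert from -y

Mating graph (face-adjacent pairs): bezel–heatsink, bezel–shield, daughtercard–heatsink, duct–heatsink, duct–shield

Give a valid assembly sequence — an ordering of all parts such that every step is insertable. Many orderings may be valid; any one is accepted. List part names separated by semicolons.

bezel; shield; heatsink; daughtercard; duct

1. bezel@(0, 0) [-x clear] — {bezel}
2. shield@(1, 0) [-y clear] — {bezel, shield}
3. heatsink@(0, 1) [+x clear] — {bezel, heatsink, shield}
4. daughtercard@(-1, 1) [-x clear] — {bezel, daughtercard, heatsink, shield}
5. duct@(1, 1) [+x clear] — {bezel, daughtercard, duct, heatsink, shield}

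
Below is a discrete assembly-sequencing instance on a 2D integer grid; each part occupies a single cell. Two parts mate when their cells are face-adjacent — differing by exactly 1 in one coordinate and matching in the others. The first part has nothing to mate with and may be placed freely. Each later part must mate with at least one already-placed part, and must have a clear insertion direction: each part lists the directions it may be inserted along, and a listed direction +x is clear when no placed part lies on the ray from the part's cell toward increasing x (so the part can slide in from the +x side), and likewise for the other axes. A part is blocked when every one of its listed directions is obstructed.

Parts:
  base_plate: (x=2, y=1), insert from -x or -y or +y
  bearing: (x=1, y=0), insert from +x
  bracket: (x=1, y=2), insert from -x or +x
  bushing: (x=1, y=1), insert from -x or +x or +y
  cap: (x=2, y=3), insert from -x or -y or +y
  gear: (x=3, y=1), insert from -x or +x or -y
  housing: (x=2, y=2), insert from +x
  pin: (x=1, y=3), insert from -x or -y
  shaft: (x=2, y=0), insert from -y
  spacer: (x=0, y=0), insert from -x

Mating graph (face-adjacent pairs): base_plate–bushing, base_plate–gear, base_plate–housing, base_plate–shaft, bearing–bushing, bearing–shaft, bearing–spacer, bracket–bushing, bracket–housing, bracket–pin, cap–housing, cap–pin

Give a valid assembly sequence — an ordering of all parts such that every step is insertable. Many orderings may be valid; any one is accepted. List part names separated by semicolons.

base_plate; housing; bracket; pin; gear; bushing; bearing; shaft; spacer; cap

1. base_plate@(2, 1) [-x clear] — {base_plate}
2. housing@(2, 2) [+x clear] — {base_plate, housing}
3. bracket@(1, 2) [-x clear] — {base_plate, bracket, housing}
4. pin@(1, 3) [-x clear] — {base_plate, bracket, housing, pin}
5. gear@(3, 1) [+x clear] — {base_plate, bracket, gear, housing, pin}
6. bushing@(1, 1) [-x clear] — {base_plate, bracket, bushing, gear, housing, pin}
7. bearing@(1, 0) [+x clear] — {base_plate, bearing, bracket, bushing, gear, housing, pin}
8. shaft@(2, 0) [-y clear] — {base_plate, bearing, bracket, bushing, gear, housing, pin, shaft}
9. spacer@(0, 0) [-x clear] — {base_plate, bearing, bracket, bushing, gear, housing, pin, shaft, spacer}
10. cap@(2, 3) [+y clear] — {base_plate, bearing, bracket, bushing, cap, gear, housing, pin, shaft, spacer}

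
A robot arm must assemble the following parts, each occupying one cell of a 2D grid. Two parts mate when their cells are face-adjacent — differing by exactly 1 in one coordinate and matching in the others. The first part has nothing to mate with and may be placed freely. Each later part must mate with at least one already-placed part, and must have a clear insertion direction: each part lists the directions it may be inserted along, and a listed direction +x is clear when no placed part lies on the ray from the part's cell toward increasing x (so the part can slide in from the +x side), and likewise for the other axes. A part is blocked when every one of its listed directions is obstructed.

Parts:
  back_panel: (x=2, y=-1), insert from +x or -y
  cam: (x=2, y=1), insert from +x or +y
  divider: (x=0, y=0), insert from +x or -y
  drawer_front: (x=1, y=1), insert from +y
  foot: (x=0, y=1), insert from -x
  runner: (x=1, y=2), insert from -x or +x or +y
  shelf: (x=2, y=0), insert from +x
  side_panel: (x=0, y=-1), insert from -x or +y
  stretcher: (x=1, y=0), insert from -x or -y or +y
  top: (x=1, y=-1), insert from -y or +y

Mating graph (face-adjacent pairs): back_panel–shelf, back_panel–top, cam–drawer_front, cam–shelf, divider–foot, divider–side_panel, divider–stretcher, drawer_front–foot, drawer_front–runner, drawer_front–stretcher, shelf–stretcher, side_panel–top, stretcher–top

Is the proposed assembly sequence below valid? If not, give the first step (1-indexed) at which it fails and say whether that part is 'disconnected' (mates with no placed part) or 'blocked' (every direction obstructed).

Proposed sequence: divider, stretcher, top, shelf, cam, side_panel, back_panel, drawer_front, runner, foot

Valid

1. divider@(0, 0) [+x clear] — {divider}
2. stretcher@(1, 0) [-y clear] — {divider, stretcher}
3. top@(1, -1) [-y clear] — {divider, stretcher, top}
4. shelf@(2, 0) [+x clear] — {divider, shelf, stretcher, top}
5. cam@(2, 1) [+x clear] — {cam, divider, shelf, stretcher, top}
6. side_panel@(0, -1) [-x clear] — {cam, divider, shelf, side_panel, stretcher, top}
7. back_panel@(2, -1) [+x clear] — {back_panel, cam, divider, shelf, side_panel, stretcher, top}
8. drawer_front@(1, 1) [+y clear] — {back_panel, cam, divider, drawer_front, shelf, side_panel, stretcher, top}
9. runner@(1, 2) [-x clear] — {back_panel, cam, divider, drawer_front, runner, shelf, side_panel, stretcher, top}
10. foot@(0, 1) [-x clear] — {back_panel, cam, divider, drawer_front, foot, runner, shelf, side_panel, stretcher, top}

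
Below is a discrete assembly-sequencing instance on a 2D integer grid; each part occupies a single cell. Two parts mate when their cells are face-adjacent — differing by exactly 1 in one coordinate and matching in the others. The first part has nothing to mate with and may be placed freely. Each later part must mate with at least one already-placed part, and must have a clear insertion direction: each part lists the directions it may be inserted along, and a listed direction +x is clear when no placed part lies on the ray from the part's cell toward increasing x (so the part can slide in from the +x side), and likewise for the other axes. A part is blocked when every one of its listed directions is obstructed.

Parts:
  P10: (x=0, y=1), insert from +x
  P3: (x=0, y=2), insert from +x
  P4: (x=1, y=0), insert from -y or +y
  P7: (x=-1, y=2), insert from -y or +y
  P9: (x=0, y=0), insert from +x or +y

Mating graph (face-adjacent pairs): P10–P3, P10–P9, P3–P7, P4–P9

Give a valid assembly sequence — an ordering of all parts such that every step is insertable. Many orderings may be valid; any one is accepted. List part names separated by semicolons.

1. P9@(0, 0) [+x clear] — {P9}
2. P10@(0, 1) [+x clear] — {P10, P9}
3. P3@(0, 2) [+x clear] — {P10, P3, P9}
4. P7@(-1, 2) [-y clear] — {P10, P3, P7, P9}
5. P4@(1, 0) [-y clear] — {P10, P3, P4, P7, P9}

P9; P10; P3; P7; P4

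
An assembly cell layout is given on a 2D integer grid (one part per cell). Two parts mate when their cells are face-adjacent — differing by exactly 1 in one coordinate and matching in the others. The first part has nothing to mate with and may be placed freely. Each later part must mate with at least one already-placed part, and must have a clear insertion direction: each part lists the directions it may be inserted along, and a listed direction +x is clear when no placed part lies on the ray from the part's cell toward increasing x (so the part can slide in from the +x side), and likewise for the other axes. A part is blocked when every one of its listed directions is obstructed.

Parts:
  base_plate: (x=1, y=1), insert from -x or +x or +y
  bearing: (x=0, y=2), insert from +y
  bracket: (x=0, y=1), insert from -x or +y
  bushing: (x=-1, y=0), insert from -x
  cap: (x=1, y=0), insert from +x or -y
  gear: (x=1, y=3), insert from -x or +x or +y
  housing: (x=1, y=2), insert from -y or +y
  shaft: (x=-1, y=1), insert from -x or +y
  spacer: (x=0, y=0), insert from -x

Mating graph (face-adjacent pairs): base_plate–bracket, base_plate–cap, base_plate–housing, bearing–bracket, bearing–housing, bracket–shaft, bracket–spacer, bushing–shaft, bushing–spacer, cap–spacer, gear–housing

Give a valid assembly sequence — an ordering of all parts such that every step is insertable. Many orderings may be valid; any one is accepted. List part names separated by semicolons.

1. cap@(1, 0) [+x clear] — {cap}
2. base_plate@(1, 1) [-x clear] — {base_plate, cap}
3. housing@(1, 2) [+y clear] — {base_plate, cap, housing}
4. bearing@(0, 2) [+y clear] — {base_plate, bearing, cap, housing}
5. gear@(1, 3) [-x clear] — {base_plate, bearing, cap, gear, housing}
6. spacer@(0, 0) [-x clear] — {base_plate, bearing, cap, gear, housing, spacer}
7. bracket@(0, 1) [-x clear] — {base_plate, bearing, bracket, cap, gear, housing, spacer}
8. shaft@(-1, 1) [-x clear] — {base_plate, bearing, bracket, cap, gear, housing, shaft, spacer}
9. bushing@(-1, 0) [-x clear] — {base_plate, bearing, bracket, bushing, cap, gear, housing, shaft, spacer}

cap; base_plate; housing; bearing; gear; spacer; bracket; shaft; bushing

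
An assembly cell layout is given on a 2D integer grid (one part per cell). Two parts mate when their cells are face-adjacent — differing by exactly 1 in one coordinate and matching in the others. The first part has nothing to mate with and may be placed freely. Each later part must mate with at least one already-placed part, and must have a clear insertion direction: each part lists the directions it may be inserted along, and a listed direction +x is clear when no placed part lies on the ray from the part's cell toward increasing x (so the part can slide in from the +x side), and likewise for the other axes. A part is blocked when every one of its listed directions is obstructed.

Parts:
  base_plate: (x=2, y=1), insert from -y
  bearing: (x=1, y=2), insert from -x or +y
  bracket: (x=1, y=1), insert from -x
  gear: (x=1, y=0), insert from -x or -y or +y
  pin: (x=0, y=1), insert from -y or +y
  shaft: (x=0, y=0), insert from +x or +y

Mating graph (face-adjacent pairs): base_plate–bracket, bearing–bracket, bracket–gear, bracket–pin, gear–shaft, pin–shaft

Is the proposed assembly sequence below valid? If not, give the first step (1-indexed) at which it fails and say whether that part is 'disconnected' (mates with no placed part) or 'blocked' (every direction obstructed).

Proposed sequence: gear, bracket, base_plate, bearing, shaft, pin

1. gear@(1, 0) [-x clear] — {gear}
2. bracket@(1, 1) [-x clear] — {bracket, gear}
3. base_plate@(2, 1) [-y clear] — {base_plate, bracket, gear}
4. bearing@(1, 2) [-x clear] — {base_plate, bearing, bracket, gear}
5. shaft@(0, 0) [+y clear] — {base_plate, bearing, bracket, gear, shaft}
6. pin@(0, 1) [+y clear] — {base_plate, bearing, bracket, gear, pin, shaft}

Valid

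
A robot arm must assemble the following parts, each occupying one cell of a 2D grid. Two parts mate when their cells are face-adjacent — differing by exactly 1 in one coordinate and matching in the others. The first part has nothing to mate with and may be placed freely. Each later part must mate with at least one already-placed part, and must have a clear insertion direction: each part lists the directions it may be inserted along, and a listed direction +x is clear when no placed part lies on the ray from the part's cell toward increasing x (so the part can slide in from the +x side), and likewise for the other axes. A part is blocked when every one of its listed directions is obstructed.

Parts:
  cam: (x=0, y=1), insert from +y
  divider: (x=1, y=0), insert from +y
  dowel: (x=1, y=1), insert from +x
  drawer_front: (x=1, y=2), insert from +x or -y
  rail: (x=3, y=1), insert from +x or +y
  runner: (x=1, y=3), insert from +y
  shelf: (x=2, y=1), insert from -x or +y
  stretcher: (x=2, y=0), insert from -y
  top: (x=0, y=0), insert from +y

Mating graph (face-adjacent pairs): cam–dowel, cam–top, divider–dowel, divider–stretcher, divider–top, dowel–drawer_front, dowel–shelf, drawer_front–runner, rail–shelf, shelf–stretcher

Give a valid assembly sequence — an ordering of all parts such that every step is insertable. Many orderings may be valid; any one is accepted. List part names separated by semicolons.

1. top@(0, 0) [+y clear] — {top}
2. cam@(0, 1) [+y clear] — {cam, top}
3. divider@(1, 0) [+y clear] — {cam, divider, top}
4. dowel@(1, 1) [+x clear] — {cam, divider, dowel, top}
5. drawer_front@(1, 2) [+x clear] — {cam, divider, dowel, drawer_front, top}
6. runner@(1, 3) [+y clear] — {cam, divider, dowel, drawer_front, runner, top}
7. stretcher@(2, 0) [-y clear] — {cam, divider, dowel, drawer_front, runner, stretcher, top}
8. shelf@(2, 1) [+y clear] — {cam, divider, dowel, drawer_front, runner, shelf, stretcher, top}
9. rail@(3, 1) [+x clear] — {cam, divider, dowel, drawer_front, rail, runner, shelf, stretcher, top}

top; cam; divider; dowel; drawer_front; runner; stretcher; shelf; rail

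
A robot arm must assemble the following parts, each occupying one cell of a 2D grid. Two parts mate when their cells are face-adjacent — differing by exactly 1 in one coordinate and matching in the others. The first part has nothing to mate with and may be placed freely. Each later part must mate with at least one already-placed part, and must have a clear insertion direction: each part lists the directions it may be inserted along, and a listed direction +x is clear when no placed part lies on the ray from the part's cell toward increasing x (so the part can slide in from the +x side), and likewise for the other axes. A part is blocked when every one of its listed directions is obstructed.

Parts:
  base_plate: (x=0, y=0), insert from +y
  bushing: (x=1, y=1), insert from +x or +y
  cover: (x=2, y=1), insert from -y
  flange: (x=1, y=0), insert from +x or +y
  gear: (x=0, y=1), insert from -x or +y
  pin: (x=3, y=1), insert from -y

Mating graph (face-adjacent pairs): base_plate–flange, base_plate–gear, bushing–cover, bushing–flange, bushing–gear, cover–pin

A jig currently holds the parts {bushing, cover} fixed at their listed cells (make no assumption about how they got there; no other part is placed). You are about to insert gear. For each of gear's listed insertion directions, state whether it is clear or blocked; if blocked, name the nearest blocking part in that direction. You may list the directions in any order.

+y: clear; -x: clear

-x: ray from gear(0, 1) has no placed part ⇒ clear
+y: ray from gear(0, 1) has no placed part ⇒ clear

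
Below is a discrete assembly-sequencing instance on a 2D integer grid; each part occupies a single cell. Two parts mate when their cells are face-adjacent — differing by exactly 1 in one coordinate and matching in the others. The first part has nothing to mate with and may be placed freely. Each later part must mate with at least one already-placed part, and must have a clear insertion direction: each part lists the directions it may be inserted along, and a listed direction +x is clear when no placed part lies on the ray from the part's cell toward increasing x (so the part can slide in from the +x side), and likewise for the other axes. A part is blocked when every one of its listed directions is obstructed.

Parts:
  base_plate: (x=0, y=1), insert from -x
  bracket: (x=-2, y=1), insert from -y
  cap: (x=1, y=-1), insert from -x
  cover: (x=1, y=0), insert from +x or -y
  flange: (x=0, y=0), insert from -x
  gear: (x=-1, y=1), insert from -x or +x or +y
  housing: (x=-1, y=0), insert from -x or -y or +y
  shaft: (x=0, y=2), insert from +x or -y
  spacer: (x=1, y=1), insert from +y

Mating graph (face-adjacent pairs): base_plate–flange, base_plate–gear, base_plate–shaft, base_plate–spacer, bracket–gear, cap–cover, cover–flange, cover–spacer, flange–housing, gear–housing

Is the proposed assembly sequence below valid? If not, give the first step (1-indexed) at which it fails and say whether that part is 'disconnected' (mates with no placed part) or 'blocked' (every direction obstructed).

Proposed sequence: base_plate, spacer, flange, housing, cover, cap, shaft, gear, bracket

Valid

1. base_plate@(0, 1) [-x clear] — {base_plate}
2. spacer@(1, 1) [+y clear] — {base_plate, spacer}
3. flange@(0, 0) [-x clear] — {base_plate, flange, spacer}
4. housing@(-1, 0) [-x clear] — {base_plate, flange, housing, spacer}
5. cover@(1, 0) [+x clear] — {base_plate, cover, flange, housing, spacer}
6. cap@(1, -1) [-x clear] — {base_plate, cap, cover, flange, housing, spacer}
7. shaft@(0, 2) [+x clear] — {base_plate, cap, cover, flange, housing, shaft, spacer}
8. gear@(-1, 1) [-x clear] — {base_plate, cap, cover, flange, gear, housing, shaft, spacer}
9. bracket@(-2, 1) [-y clear] — {base_plate, bracket, cap, cover, flange, gear, housing, shaft, spacer}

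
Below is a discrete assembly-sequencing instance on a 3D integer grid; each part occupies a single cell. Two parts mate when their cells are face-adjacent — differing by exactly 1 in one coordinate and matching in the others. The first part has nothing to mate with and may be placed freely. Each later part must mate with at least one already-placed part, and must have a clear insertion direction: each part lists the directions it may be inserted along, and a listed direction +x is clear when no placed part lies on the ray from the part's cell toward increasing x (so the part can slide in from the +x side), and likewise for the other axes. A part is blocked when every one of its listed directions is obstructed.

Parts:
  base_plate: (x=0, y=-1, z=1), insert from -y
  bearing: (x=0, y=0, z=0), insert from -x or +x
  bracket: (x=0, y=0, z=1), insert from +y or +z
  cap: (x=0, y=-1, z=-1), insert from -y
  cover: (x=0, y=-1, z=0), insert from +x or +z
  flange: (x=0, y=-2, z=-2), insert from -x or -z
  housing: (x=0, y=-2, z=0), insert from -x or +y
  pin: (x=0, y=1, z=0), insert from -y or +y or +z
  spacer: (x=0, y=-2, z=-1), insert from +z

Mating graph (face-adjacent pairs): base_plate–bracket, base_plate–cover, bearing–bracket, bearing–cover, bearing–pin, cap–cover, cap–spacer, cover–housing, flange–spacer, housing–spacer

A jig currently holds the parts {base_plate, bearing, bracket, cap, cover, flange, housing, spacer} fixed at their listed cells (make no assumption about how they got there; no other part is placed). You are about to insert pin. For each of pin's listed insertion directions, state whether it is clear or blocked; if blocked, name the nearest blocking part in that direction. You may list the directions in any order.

+y: clear; +z: clear; -y: blocked by bearing

-y: nearest on ray is bearing@(0, 0, 0) ⇒ blocked
+y: ray from pin(0, 1, 0) has no placed part ⇒ clear
+z: ray from pin(0, 1, 0) has no placed part ⇒ clear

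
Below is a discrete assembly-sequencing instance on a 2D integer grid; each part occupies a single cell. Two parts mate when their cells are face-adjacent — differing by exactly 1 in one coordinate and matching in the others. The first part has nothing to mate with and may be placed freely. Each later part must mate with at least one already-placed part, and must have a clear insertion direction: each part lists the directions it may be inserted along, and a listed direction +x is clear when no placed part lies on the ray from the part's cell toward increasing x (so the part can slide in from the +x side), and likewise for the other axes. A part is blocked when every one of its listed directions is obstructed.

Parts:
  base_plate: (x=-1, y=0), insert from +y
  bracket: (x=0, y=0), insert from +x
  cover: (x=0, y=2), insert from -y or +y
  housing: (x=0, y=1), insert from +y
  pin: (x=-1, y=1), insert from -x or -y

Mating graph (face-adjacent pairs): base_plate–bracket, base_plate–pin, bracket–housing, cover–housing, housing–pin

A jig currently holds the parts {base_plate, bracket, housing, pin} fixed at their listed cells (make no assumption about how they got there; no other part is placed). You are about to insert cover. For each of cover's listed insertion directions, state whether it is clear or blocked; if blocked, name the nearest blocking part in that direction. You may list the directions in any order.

+y: clear; -y: blocked by housing

-y: nearest on ray is housing@(0, 1) ⇒ blocked
+y: ray from cover(0, 2) has no placed part ⇒ clear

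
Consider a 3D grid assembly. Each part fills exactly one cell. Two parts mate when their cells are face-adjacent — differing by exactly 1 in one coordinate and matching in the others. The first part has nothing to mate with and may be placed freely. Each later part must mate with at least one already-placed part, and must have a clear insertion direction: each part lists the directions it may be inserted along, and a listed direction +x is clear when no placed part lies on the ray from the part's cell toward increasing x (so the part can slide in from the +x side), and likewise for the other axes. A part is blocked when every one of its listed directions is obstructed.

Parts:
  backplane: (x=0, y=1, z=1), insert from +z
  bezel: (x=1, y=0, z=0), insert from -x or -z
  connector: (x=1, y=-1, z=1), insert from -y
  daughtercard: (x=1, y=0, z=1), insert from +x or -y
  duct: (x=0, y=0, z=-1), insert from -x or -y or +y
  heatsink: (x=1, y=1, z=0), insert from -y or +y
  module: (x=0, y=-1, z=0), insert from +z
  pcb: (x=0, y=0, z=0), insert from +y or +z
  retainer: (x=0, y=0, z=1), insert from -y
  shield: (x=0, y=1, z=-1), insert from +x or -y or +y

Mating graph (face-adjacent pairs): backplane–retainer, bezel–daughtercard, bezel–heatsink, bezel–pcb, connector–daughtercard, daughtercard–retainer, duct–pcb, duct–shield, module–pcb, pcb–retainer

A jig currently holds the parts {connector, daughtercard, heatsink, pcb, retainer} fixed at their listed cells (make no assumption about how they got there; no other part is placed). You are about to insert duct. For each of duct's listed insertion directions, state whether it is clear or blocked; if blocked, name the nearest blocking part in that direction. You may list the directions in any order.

+y: clear; -x: clear; -y: clear

-x: ray from duct(0, 0, -1) has no placed part ⇒ clear
-y: ray from duct(0, 0, -1) has no placed part ⇒ clear
+y: ray from duct(0, 0, -1) has no placed part ⇒ clear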